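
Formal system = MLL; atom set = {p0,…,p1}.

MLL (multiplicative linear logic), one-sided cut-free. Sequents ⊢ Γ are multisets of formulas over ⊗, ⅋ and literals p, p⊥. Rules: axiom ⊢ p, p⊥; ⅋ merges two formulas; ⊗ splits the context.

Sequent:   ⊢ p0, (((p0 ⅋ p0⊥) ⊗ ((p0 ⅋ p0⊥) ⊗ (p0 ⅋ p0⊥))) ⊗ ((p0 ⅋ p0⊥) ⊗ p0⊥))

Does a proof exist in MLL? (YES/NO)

Derivation trace:
[⊗]  ⊢ p0, (((p0 ⅋ p0⊥) ⊗ ((p0 ⅋ p0⊥) ⊗ (p0 ⅋ p0⊥))) ⊗ ((p0 ⅋ p0⊥) ⊗ p0⊥))
  [⊗]  ⊢ ((p0 ⅋ p0⊥) ⊗ ((p0 ⅋ p0⊥) ⊗ (p0 ⅋ p0⊥)))
    [⅋]  ⊢ (p0 ⅋ p0⊥)
      [Ax]  ⊢ p0, p0⊥
    [⊗]  ⊢ ((p0 ⅋ p0⊥) ⊗ (p0 ⅋ p0⊥))
      [⅋]  ⊢ (p0 ⅋ p0⊥)
        [Ax]  ⊢ p0, p0⊥
      [⅋]  ⊢ (p0 ⅋ p0⊥)
        [Ax]  ⊢ p0, p0⊥
  [⊗]  ⊢ p0, ((p0 ⅋ p0⊥) ⊗ p0⊥)
    [⅋]  ⊢ (p0 ⅋ p0⊥)
      [Ax]  ⊢ p0, p0⊥
    [Ax]  ⊢ p0, p0⊥

Result: YES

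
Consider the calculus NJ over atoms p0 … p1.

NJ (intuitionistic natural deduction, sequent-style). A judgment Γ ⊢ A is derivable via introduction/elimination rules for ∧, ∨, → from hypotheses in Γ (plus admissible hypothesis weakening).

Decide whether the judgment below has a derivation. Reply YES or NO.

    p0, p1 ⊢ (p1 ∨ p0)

Derivation (root first):
[Wk] p0, p1 ⊢ (p1 ∨ p0)
  [∨I₂] p0 ⊢ (p1 ∨ p0)
    [Ax] p0 ⊢ p0

Result: YES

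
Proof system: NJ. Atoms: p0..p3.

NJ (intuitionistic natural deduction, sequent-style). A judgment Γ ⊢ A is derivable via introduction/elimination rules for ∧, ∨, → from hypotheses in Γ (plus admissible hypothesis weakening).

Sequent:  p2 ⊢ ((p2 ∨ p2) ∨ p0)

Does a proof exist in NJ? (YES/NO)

Derivation trace:
[∨I₁] p2 ⊢ ((p2 ∨ p2) ∨ p0)
  [∨I₂] p2 ⊢ (p2 ∨ p2)
    [Ax] p2 ⊢ p2

Result: YES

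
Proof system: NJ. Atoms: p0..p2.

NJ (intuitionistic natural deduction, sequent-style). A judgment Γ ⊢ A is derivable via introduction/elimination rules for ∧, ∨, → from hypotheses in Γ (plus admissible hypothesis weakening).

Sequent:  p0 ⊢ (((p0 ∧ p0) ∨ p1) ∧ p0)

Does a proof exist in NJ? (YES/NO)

Derivation (root first):
[∧I] p0 ⊢ (((p0 ∧ p0) ∨ p1) ∧ p0)
  [∨I₁] p0 ⊢ ((p0 ∧ p0) ∨ p1)
    [∧I] p0 ⊢ (p0 ∧ p0)
      [Ax] p0 ⊢ p0
      [Ax] p0 ⊢ p0
  [Ax] p0 ⊢ p0

Result: YES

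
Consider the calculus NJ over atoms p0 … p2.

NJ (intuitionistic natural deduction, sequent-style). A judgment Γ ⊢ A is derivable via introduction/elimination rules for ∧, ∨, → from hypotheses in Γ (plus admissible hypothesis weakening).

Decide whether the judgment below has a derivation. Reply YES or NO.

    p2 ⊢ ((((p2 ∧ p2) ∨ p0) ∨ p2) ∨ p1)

Derivation trace:
[∨I₁] p2 ⊢ ((((p2 ∧ p2) ∨ p0) ∨ p2) ∨ p1)
  [∨I₁] p2 ⊢ (((p2 ∧ p2) ∨ p0) ∨ p2)
    [∨I₁] p2 ⊢ ((p2 ∧ p2) ∨ p0)
      [∧I] p2 ⊢ (p2 ∧ p2)
        [Ax] p2 ⊢ p2
        [Ax] p2 ⊢ p2

Result: YES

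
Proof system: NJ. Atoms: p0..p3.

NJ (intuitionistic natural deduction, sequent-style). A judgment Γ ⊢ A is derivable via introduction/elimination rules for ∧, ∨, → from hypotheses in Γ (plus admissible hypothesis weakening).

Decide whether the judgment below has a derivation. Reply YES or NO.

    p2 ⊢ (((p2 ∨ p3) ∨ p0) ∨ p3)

Derivation (root first):
[∨I₁] p2 ⊢ (((p2 ∨ p3) ∨ p0) ∨ p3)
  [∨I₁] p2 ⊢ ((p2 ∨ p3) ∨ p0)
    [∨I₁] p2 ⊢ (p2 ∨ p3)
      [Ax] p2 ⊢ p2

Result: YES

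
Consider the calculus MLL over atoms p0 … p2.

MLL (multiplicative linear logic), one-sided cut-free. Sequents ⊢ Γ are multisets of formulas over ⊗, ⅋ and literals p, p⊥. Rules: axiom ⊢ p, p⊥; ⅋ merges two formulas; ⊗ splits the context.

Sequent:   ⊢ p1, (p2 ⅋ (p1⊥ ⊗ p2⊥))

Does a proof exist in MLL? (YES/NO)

Proof tree:
[⅋]  ⊢ p1, (p2 ⅋ (p1⊥ ⊗ p2⊥))
  [⊗]  ⊢ p1, p2, (p1⊥ ⊗ p2⊥)
    [Ax]  ⊢ p1, p1⊥
    [Ax]  ⊢ p2, p2⊥

Result: YES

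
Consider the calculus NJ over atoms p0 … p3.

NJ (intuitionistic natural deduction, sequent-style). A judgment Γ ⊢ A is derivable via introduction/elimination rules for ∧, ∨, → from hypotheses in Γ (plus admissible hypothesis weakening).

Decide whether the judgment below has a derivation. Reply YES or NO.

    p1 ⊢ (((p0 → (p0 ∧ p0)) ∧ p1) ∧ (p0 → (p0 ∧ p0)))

Derivation (root first):
[∧I] p1 ⊢ (((p0 → (p0 ∧ p0)) ∧ p1) ∧ (p0 → (p0 ∧ p0)))
  [∧I] p1 ⊢ ((p0 → (p0 ∧ p0)) ∧ p1)
    [→I]  ⊢ (p0 → (p0 ∧ p0))
      [∧I] p0 ⊢ (p0 ∧ p0)
        [Ax] p0 ⊢ p0
        [Ax] p0 ⊢ p0
    [Ax] p1 ⊢ p1
  [→I]  ⊢ (p0 → (p0 ∧ p0))
    [∧I] p0 ⊢ (p0 ∧ p0)
      [Ax] p0 ⊢ p0
      [Ax] p0 ⊢ p0

Result: YES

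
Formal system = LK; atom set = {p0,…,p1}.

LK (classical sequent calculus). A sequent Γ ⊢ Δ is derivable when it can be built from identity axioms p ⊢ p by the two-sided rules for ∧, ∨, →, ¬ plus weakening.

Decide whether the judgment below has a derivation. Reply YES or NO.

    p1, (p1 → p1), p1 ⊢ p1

Derivation (root first):
[WL] p1, (p1 → p1), p1 ⊢ p1
  [→L] p1, (p1 → p1) ⊢ p1
    [Ax] p1 ⊢ p1
    [Ax] p1 ⊢ p1

Result: YES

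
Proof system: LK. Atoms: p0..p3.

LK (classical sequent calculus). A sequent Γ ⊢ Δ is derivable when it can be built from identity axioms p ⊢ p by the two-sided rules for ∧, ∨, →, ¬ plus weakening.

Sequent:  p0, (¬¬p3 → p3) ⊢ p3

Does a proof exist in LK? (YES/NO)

Truth-table refutation:
  v=0000: Γ:[p0=F, (¬¬p3 → p3)=T] Δ:[p3=F] refutes=False
  v=0001: Γ:[p0=F, (¬¬p3 → p3)=T] Δ:[p3=T] refutes=False
  v=0010: Γ:[p0=F, (¬¬p3 → p3)=T] Δ:[p3=F] refutes=False
  v=0011: Γ:[p0=F, (¬¬p3 → p3)=T] Δ:[p3=T] refutes=False
  v=0100: Γ:[p0=F, (¬¬p3 → p3)=T] Δ:[p3=F] refutes=False
  v=0101: Γ:[p0=F, (¬¬p3 → p3)=T] Δ:[p3=T] refutes=False
  v=0110: Γ:[p0=F, (¬¬p3 → p3)=T] Δ:[p3=F] refutes=False
  v=0111: Γ:[p0=F, (¬¬p3 → p3)=T] Δ:[p3=T] refutes=False
  v=1000: Γ:[p0=T, (¬¬p3 → p3)=T] Δ:[p3=F] refutes=True  ← countermodel

Result: NO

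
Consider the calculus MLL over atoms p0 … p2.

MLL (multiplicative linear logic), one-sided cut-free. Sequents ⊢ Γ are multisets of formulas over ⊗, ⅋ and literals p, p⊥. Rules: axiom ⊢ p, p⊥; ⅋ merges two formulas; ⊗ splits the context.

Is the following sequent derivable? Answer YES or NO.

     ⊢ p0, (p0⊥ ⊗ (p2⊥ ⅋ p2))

Proof tree:
[⊗]  ⊢ p0, (p0⊥ ⊗ (p2⊥ ⅋ p2))
  [Ax]  ⊢ p0, p0⊥
  [⅋]  ⊢ (p2⊥ ⅋ p2)
    [Ax]  ⊢ p2, p2⊥

Result: YES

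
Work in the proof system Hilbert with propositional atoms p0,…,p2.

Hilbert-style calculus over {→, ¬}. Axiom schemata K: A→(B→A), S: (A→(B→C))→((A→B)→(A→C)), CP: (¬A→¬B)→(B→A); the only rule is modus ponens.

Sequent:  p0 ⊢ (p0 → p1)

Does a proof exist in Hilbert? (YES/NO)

Truth-table refutation:
  v=000: Γ:[p0=F] Δ:[(p0 → p1)=T] refutes=False
  v=001: Γ:[p0=F] Δ:[(p0 → p1)=T] refutes=False
  v=010: Γ:[p0=F] Δ:[(p0 → p1)=T] refutes=False
  v=011: Γ:[p0=F] Δ:[(p0 → p1)=T] refutes=False
  v=100: Γ:[p0=T] Δ:[(p0 → p1)=F] refutes=True  ← countermodel

Result: NO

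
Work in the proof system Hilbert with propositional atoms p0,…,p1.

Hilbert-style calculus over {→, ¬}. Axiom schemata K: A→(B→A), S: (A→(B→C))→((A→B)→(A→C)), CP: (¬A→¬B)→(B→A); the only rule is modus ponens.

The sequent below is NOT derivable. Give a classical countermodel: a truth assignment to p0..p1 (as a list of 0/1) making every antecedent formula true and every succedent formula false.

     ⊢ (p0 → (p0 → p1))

Enumerate valuations to refute Γ ⊢ Δ:
  v=00: Γ:[] Δ:[(p0 → (p0 → p1))=T] refutes=False
  v=01: Γ:[] Δ:[(p0 → (p0 → p1))=T] refutes=False
  v=10: Γ:[] Δ:[(p0 → (p0 → p1))=F] refutes=True  ← countermodel

Result: [1, 0]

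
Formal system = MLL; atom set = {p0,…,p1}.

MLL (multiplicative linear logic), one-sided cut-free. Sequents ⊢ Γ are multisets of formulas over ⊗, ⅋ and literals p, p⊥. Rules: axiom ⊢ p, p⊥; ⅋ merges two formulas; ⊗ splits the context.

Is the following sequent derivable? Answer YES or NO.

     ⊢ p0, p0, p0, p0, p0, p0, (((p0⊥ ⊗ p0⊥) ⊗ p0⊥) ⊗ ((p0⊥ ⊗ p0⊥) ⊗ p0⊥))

Derivation (root first):
[⊗]  ⊢ p0, p0, p0, p0, p0, p0, (((p0⊥ ⊗ p0⊥) ⊗ p0⊥) ⊗ ((p0⊥ ⊗ p0⊥) ⊗ p0⊥))
  [⊗]  ⊢ p0, p0, p0, ((p0⊥ ⊗ p0⊥) ⊗ p0⊥)
    [⊗]  ⊢ p0, p0, (p0⊥ ⊗ p0⊥)
      [Ax]  ⊢ p0, p0⊥
      [Ax]  ⊢ p0, p0⊥
    [Ax]  ⊢ p0, p0⊥
  [⊗]  ⊢ p0, p0, p0, ((p0⊥ ⊗ p0⊥) ⊗ p0⊥)
    [⊗]  ⊢ p0, p0, (p0⊥ ⊗ p0⊥)
      [Ax]  ⊢ p0, p0⊥
      [Ax]  ⊢ p0, p0⊥
    [Ax]  ⊢ p0, p0⊥

Result: YES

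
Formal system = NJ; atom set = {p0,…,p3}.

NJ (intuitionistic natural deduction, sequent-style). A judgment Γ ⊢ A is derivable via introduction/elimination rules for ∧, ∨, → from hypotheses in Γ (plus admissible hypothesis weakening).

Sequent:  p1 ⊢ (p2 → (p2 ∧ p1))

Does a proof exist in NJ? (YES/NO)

Proof tree:
[→I] p1 ⊢ (p2 → (p2 ∧ p1))
  [∧I] p1, p2 ⊢ (p2 ∧ p1)
    [Ax] p2 ⊢ p2
    [Ax] p1 ⊢ p1

Result: YES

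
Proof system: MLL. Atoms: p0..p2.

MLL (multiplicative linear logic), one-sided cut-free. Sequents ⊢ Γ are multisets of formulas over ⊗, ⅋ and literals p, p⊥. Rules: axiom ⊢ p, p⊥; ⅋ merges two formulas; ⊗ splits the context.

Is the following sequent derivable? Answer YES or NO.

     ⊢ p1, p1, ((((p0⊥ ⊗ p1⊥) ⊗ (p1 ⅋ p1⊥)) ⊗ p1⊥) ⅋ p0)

Proof tree:
[⅋]  ⊢ p1, p1, ((((p0⊥ ⊗ p1⊥) ⊗ (p1 ⅋ p1⊥)) ⊗ p1⊥) ⅋ p0)
  [⊗]  ⊢ p0, p1, p1, (((p0⊥ ⊗ p1⊥) ⊗ (p1 ⅋ p1⊥)) ⊗ p1⊥)
    [⊗]  ⊢ p0, p1, ((p0⊥ ⊗ p1⊥) ⊗ (p1 ⅋ p1⊥))
      [⊗]  ⊢ p0, p1, (p0⊥ ⊗ p1⊥)
        [Ax]  ⊢ p0, p0⊥
        [Ax]  ⊢ p1, p1⊥
      [⅋]  ⊢ (p1 ⅋ p1⊥)
        [Ax]  ⊢ p1, p1⊥
    [Ax]  ⊢ p1, p1⊥

Result: YES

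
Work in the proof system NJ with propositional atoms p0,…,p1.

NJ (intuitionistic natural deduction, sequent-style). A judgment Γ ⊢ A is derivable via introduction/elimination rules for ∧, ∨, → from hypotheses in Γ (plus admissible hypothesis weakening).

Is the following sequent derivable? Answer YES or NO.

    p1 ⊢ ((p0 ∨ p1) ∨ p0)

Proof tree:
[∨I₁] p1 ⊢ ((p0 ∨ p1) ∨ p0)
  [∨I₂] p1 ⊢ (p0 ∨ p1)
    [Ax] p1 ⊢ p1

Result: YES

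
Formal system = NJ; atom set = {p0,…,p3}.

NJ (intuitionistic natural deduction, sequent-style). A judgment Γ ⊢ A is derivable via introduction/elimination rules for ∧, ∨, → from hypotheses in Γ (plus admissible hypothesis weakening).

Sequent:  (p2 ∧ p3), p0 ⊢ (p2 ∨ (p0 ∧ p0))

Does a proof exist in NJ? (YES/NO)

Proof tree:
[∨I₂] (p2 ∧ p3), p0 ⊢ (p2 ∨ (p0 ∧ p0))
  [∧I] (p2 ∧ p3), p0 ⊢ (p0 ∧ p0)
    [Wk] p0, (p2 ∧ p3) ⊢ p0
      [Ax] p0 ⊢ p0
    [Ax] p0 ⊢ p0

Result: YES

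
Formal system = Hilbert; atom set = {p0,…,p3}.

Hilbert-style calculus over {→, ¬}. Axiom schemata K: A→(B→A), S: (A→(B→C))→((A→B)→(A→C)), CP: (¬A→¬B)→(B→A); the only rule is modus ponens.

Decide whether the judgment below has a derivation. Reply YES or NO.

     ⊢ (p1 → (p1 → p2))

Search for a countermodel by truth-table:
  v=0000: Γ:[] Δ:[(p1 → (p1 → p2))=T] refutes=False
  v=0001: Γ:[] Δ:[(p1 → (p1 → p2))=T] refutes=False
  v=0010: Γ:[] Δ:[(p1 → (p1 → p2))=T] refutes=False
  v=0011: Γ:[] Δ:[(p1 → (p1 → p2))=T] refutes=False
  v=0100: Γ:[] Δ:[(p1 → (p1 → p2))=F] refutes=True  ← countermodel

Result: NO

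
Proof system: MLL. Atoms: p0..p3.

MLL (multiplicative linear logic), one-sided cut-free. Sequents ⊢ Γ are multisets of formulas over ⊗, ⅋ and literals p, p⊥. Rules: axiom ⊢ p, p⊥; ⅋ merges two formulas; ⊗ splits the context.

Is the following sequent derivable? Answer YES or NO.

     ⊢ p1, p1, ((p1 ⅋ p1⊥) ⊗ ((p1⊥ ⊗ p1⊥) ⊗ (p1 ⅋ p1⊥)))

Proof tree:
[⊗]  ⊢ p1, p1, ((p1 ⅋ p1⊥) ⊗ ((p1⊥ ⊗ p1⊥) ⊗ (p1 ⅋ p1⊥)))
  [⅋]  ⊢ (p1 ⅋ p1⊥)
    [Ax]  ⊢ p1, p1⊥
  [⊗]  ⊢ p1, p1, ((p1⊥ ⊗ p1⊥) ⊗ (p1 ⅋ p1⊥))
    [⊗]  ⊢ p1, p1, (p1⊥ ⊗ p1⊥)
      [Ax]  ⊢ p1, p1⊥
      [Ax]  ⊢ p1, p1⊥
    [⅋]  ⊢ (p1 ⅋ p1⊥)
      [Ax]  ⊢ p1, p1⊥

Result: YES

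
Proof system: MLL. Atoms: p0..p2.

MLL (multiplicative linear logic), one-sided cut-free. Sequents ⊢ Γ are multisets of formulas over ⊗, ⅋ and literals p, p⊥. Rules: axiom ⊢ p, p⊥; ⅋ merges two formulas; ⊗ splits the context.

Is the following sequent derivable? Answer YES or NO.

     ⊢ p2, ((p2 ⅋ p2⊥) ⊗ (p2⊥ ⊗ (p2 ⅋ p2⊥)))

Proof tree:
[⊗]  ⊢ p2, ((p2 ⅋ p2⊥) ⊗ (p2⊥ ⊗ (p2 ⅋ p2⊥)))
  [⅋]  ⊢ (p2 ⅋ p2⊥)
    [Ax]  ⊢ p2, p2⊥
  [⊗]  ⊢ p2, (p2⊥ ⊗ (p2 ⅋ p2⊥))
    [Ax]  ⊢ p2, p2⊥
    [⅋]  ⊢ (p2 ⅋ p2⊥)
      [Ax]  ⊢ p2, p2⊥

Result: YES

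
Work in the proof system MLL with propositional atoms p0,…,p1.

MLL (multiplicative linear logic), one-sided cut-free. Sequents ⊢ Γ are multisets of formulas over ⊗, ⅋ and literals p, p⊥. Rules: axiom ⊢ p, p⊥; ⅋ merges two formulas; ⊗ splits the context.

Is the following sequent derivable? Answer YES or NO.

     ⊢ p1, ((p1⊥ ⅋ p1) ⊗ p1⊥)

Derivation (root first):
[⊗]  ⊢ p1, ((p1⊥ ⅋ p1) ⊗ p1⊥)
  [⅋]  ⊢ (p1⊥ ⅋ p1)
    [Ax]  ⊢ p1, p1⊥
  [Ax]  ⊢ p1, p1⊥

Result: YES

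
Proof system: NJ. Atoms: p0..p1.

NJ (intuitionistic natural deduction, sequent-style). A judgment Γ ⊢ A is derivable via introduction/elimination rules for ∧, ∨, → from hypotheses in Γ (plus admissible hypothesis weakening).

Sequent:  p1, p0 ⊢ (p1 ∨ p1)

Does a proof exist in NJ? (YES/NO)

Derivation trace:
[Wk] p1, p0 ⊢ (p1 ∨ p1)
  [∨I₁] p1 ⊢ (p1 ∨ p1)
    [Ax] p1 ⊢ p1

Result: YES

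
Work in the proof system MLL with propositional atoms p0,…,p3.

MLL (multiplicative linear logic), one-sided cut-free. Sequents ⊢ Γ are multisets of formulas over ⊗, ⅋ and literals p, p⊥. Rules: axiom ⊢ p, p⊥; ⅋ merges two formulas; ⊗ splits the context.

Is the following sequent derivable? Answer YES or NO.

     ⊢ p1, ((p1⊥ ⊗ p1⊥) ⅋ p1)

Derivation (root first):
[⅋]  ⊢ p1, ((p1⊥ ⊗ p1⊥) ⅋ p1)
  [⊗]  ⊢ p1, p1, (p1⊥ ⊗ p1⊥)
    [Ax]  ⊢ p1, p1⊥
    [Ax]  ⊢ p1, p1⊥

Result: YES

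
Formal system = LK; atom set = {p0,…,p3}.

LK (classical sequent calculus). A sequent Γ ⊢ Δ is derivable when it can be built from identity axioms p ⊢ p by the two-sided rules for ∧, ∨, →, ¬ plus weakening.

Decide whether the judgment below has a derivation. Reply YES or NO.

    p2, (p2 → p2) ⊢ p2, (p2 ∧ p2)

Derivation trace:
[∧R] p2, (p2 → p2) ⊢ p2, (p2 ∧ p2)
  [Ax] p2 ⊢ p2
  [WR] p2, (p2 → p2) ⊢ p2, p2
    [→L] p2, (p2 → p2) ⊢ p2
      [Ax] p2 ⊢ p2
      [Ax] p2 ⊢ p2

Result: YES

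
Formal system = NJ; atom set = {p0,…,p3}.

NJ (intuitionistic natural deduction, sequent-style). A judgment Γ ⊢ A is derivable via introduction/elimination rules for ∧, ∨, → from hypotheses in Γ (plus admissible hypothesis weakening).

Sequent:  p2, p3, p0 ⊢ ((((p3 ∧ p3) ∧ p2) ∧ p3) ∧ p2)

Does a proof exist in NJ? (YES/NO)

Derivation (root first):
[∧I] p2, p3, p0 ⊢ ((((p3 ∧ p3) ∧ p2) ∧ p3) ∧ p2)
  [∧I] p2, p3, p0 ⊢ (((p3 ∧ p3) ∧ p2) ∧ p3)
    [∧I] p2, p3, p0 ⊢ ((p3 ∧ p3) ∧ p2)
      [∧I] p3 ⊢ (p3 ∧ p3)
        [Ax] p3 ⊢ p3
        [Ax] p3 ⊢ p3
      [Wk] p2, p0 ⊢ p2
        [Ax] p2 ⊢ p2
    [Ax] p3 ⊢ p3
  [Ax] p2 ⊢ p2

Result: YES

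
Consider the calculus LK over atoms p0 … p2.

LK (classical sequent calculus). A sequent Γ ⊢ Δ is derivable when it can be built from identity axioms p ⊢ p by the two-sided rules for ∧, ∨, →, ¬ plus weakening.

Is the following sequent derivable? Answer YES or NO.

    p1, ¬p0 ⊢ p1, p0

Proof tree:
[¬L] p1, ¬p0 ⊢ p1, p0
  [WR] p1 ⊢ p1, p0, p0
    [WR] p1 ⊢ p1, p0
      [Ax] p1 ⊢ p1

Result: YES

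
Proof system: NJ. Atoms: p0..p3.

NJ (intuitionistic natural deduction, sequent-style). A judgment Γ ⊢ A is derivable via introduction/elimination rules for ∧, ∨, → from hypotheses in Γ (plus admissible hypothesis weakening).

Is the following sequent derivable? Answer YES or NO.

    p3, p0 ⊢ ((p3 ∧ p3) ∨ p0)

Derivation (root first):
[∨I₁] p3, p0 ⊢ ((p3 ∧ p3) ∨ p0)
  [∧I] p3, p0 ⊢ (p3 ∧ p3)
    [Ax] p3 ⊢ p3
    [Wk] p3, p0 ⊢ p3
      [Ax] p3 ⊢ p3

Result: YES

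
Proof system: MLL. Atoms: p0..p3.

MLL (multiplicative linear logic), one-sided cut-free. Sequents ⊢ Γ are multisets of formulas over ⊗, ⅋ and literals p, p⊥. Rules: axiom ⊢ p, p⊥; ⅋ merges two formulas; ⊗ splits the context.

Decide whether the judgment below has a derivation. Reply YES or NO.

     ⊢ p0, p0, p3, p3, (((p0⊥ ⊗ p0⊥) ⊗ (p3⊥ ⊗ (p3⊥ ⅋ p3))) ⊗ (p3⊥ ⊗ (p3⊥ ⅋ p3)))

Derivation (root first):
[⊗]  ⊢ p0, p0, p3, p3, (((p0⊥ ⊗ p0⊥) ⊗ (p3⊥ ⊗ (p3⊥ ⅋ p3))) ⊗ (p3⊥ ⊗ (p3⊥ ⅋ p3)))
  [⊗]  ⊢ p0, p0, p3, ((p0⊥ ⊗ p0⊥) ⊗ (p3⊥ ⊗ (p3⊥ ⅋ p3)))
    [⊗]  ⊢ p0, p0, (p0⊥ ⊗ p0⊥)
      [Ax]  ⊢ p0, p0⊥
      [Ax]  ⊢ p0, p0⊥
    [⊗]  ⊢ p3, (p3⊥ ⊗ (p3⊥ ⅋ p3))
      [Ax]  ⊢ p3, p3⊥
      [⅋]  ⊢ (p3⊥ ⅋ p3)
        [Ax]  ⊢ p3, p3⊥
  [⊗]  ⊢ p3, (p3⊥ ⊗ (p3⊥ ⅋ p3))
    [Ax]  ⊢ p3, p3⊥
    [⅋]  ⊢ (p3⊥ ⅋ p3)
      [Ax]  ⊢ p3, p3⊥

Result: YES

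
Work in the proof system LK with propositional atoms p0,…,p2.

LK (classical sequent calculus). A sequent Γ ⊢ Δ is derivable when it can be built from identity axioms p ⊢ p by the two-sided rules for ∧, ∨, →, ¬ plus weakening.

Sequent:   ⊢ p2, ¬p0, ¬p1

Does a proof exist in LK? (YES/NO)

Enumerate valuations to refute Γ ⊢ Δ:
  v=000: Γ:[] Δ:[p2=F, ¬p0=T, ¬p1=T] refutes=False
  v=001: Γ:[] Δ:[p2=T, ¬p0=T, ¬p1=T] refutes=False
  v=010: Γ:[] Δ:[p2=F, ¬p0=T, ¬p1=F] refutes=False
  v=011: Γ:[] Δ:[p2=T, ¬p0=T, ¬p1=F] refutes=False
  v=100: Γ:[] Δ:[p2=F, ¬p0=F, ¬p1=T] refutes=False
  v=101: Γ:[] Δ:[p2=T, ¬p0=F, ¬p1=T] refutes=False
  v=110: Γ:[] Δ:[p2=F, ¬p0=F, ¬p1=F] refutes=True  ← countermodel

Result: NO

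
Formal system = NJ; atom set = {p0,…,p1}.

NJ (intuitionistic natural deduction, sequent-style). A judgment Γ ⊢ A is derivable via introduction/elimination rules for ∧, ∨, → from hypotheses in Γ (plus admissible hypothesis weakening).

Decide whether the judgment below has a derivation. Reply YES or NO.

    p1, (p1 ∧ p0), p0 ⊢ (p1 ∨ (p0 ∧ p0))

Proof tree:
[∨I₂] p1, (p1 ∧ p0), p0 ⊢ (p1 ∨ (p0 ∧ p0))
  [∧I] p1, (p1 ∧ p0), p0 ⊢ (p0 ∧ p0)
    [Wk] p0, p1, (p1 ∧ p0) ⊢ p0
      [Wk] p0, p1 ⊢ p0
        [Ax] p0 ⊢ p0
    [Ax] p0 ⊢ p0

Result: YES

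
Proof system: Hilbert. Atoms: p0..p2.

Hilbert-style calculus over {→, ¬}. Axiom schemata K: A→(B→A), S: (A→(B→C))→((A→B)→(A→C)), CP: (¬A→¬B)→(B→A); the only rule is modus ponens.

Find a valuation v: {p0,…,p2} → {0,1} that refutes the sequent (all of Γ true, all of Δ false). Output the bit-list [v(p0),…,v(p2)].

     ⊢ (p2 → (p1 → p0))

Search for a countermodel by truth-table:
  v=000: Γ:[] Δ:[(p2 → (p1 → p0))=T] refutes=False
  v=001: Γ:[] Δ:[(p2 → (p1 → p0))=T] refutes=False
  v=010: Γ:[] Δ:[(p2 → (p1 → p0))=T] refutes=False
  v=011: Γ:[] Δ:[(p2 → (p1 → p0))=F] refutes=True  ← countermodel

Result: [0, 1, 1]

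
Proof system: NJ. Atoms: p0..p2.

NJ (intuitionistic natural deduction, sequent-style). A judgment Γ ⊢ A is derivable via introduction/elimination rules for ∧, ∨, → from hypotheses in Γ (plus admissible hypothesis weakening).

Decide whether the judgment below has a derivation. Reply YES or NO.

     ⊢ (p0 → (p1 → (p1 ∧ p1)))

Derivation (root first):
[→I]  ⊢ (p0 → (p1 → (p1 ∧ p1)))
  [Wk] p0 ⊢ (p1 → (p1 ∧ p1))
    [→I]  ⊢ (p1 → (p1 ∧ p1))
      [∧I] p1 ⊢ (p1 ∧ p1)
        [Ax] p1 ⊢ p1
        [Ax] p1 ⊢ p1

Result: YES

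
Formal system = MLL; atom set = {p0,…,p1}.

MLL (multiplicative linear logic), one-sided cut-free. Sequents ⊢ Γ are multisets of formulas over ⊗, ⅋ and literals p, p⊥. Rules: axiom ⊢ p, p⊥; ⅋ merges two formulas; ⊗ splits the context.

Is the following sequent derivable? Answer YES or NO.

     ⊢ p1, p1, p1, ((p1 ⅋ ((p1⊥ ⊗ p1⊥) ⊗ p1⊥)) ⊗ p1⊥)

Derivation trace:
[⊗]  ⊢ p1, p1, p1, ((p1 ⅋ ((p1⊥ ⊗ p1⊥) ⊗ p1⊥)) ⊗ p1⊥)
  [⅋]  ⊢ p1, p1, (p1 ⅋ ((p1⊥ ⊗ p1⊥) ⊗ p1⊥))
    [⊗]  ⊢ p1, p1, p1, ((p1⊥ ⊗ p1⊥) ⊗ p1⊥)
      [⊗]  ⊢ p1, p1, (p1⊥ ⊗ p1⊥)
        [Ax]  ⊢ p1, p1⊥
        [Ax]  ⊢ p1, p1⊥
      [Ax]  ⊢ p1, p1⊥
  [Ax]  ⊢ p1, p1⊥

Result: YES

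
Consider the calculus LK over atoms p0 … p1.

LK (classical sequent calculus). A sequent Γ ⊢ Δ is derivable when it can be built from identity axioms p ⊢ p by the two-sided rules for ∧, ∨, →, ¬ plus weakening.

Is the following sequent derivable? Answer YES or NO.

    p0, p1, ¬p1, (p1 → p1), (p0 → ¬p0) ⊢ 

Derivation trace:
[→L] p0, p1, ¬p1, (p1 → p1), (p0 → ¬p0) ⊢ 
  [WR] p1, (p1 → p1), ¬p1 ⊢ p0
    [¬L] p1, (p1 → p1), ¬p1 ⊢ 
      [→L] p1, (p1 → p1) ⊢ p1
        [Ax] p1 ⊢ p1
        [Ax] p1 ⊢ p1
  [¬L] p0, ¬p0 ⊢ 
    [Ax] p0 ⊢ p0

Result: YES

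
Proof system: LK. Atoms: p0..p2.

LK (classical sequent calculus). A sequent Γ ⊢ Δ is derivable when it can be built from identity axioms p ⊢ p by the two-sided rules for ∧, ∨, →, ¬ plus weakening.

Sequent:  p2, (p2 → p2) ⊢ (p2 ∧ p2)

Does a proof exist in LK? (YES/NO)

Derivation (root first):
[→L] p2, (p2 → p2) ⊢ (p2 ∧ p2)
  [Ax] p2 ⊢ p2
  [∧R] p2 ⊢ (p2 ∧ p2)
    [Ax] p2 ⊢ p2
    [Ax] p2 ⊢ p2

Result: YES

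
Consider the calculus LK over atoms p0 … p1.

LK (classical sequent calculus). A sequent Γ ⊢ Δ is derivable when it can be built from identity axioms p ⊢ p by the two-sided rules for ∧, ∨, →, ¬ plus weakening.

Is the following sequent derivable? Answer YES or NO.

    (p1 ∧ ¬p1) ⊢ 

Derivation trace:
[∧L] (p1 ∧ ¬p1) ⊢ 
  [¬L] p1, ¬p1 ⊢ 
    [Ax] p1 ⊢ p1

Result: YES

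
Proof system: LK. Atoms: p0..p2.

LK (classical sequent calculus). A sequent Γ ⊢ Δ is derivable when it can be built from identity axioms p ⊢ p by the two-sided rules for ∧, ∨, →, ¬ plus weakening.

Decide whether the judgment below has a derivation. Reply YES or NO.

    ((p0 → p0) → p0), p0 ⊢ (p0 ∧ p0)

Derivation (root first):
[∧R] ((p0 → p0) → p0), p0 ⊢ (p0 ∧ p0)
  [Ax] p0 ⊢ p0
  [→L] ((p0 → p0) → p0) ⊢ p0
    [→R]  ⊢ (p0 → p0)
      [Ax] p0 ⊢ p0
    [Ax] p0 ⊢ p0

Result: YES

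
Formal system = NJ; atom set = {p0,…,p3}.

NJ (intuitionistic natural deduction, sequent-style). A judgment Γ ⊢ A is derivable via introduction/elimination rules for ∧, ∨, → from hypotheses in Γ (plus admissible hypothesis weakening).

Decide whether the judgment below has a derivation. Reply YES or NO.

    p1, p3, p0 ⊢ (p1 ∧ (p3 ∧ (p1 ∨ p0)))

Derivation trace:
[∧I] p1, p3, p0 ⊢ (p1 ∧ (p3 ∧ (p1 ∨ p0)))
  [Ax] p1 ⊢ p1
  [∧I] p3, p0 ⊢ (p3 ∧ (p1 ∨ p0))
    [Ax] p3 ⊢ p3
    [∨I₂] p0 ⊢ (p1 ∨ p0)
      [Ax] p0 ⊢ p0

Result: YES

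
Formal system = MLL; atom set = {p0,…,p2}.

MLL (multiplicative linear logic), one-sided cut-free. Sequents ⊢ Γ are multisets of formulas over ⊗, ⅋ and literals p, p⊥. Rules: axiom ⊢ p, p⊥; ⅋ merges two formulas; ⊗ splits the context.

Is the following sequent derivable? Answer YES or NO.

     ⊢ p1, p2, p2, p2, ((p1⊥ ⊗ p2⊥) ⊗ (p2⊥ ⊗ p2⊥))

Derivation trace:
[⊗]  ⊢ p1, p2, p2, p2, ((p1⊥ ⊗ p2⊥) ⊗ (p2⊥ ⊗ p2⊥))
  [⊗]  ⊢ p1, p2, (p1⊥ ⊗ p2⊥)
    [Ax]  ⊢ p1, p1⊥
    [Ax]  ⊢ p2, p2⊥
  [⊗]  ⊢ p2, p2, (p2⊥ ⊗ p2⊥)
    [Ax]  ⊢ p2, p2⊥
    [Ax]  ⊢ p2, p2⊥

Result: YES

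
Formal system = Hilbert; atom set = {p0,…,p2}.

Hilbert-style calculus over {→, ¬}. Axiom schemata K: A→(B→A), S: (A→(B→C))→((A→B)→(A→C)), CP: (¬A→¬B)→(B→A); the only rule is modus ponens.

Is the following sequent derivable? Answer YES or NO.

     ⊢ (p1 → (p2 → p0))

Truth-table refutation:
  v=000: Γ:[] Δ:[(p1 → (p2 → p0))=T] refutes=False
  v=001: Γ:[] Δ:[(p1 → (p2 → p0))=T] refutes=False
  v=010: Γ:[] Δ:[(p1 → (p2 → p0))=T] refutes=False
  v=011: Γ:[] Δ:[(p1 → (p2 → p0))=F] refutes=True  ← countermodel

Result: NO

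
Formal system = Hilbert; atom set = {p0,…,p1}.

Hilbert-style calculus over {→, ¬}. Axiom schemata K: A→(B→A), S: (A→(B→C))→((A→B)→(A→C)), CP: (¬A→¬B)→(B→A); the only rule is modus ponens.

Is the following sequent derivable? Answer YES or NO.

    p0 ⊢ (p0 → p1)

Enumerate valuations to refute Γ ⊢ Δ:
  v=00: Γ:[p0=F] Δ:[(p0 → p1)=T] refutes=False
  v=01: Γ:[p0=F] Δ:[(p0 → p1)=T] refutes=False
  v=10: Γ:[p0=T] Δ:[(p0 → p1)=F] refutes=True  ← countermodel

Result: NO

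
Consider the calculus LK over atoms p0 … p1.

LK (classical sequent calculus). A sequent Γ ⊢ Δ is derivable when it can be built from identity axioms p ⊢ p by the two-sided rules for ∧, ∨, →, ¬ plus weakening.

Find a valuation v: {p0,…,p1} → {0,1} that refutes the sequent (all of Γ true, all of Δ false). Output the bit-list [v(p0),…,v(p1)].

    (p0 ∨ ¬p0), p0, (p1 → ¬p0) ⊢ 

Truth-table refutation:
  v=00: Γ:[(p0 ∨ ¬p0)=T, p0=F, (p1 → ¬p0)=T] Δ:[] refutes=False
  v=01: Γ:[(p0 ∨ ¬p0)=T, p0=F, (p1 → ¬p0)=T] Δ:[] refutes=False
  v=10: Γ:[(p0 ∨ ¬p0)=T, p0=T, (p1 → ¬p0)=T] Δ:[] refutes=True  ← countermodel

Result: [1, 0]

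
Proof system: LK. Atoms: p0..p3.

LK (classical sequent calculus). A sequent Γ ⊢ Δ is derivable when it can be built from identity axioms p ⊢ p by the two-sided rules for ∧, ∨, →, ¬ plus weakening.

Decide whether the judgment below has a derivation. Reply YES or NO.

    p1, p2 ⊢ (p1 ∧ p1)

Proof tree:
[WL] p1, p2 ⊢ (p1 ∧ p1)
  [∧R] p1 ⊢ (p1 ∧ p1)
    [Ax] p1 ⊢ p1
    [Ax] p1 ⊢ p1

Result: YES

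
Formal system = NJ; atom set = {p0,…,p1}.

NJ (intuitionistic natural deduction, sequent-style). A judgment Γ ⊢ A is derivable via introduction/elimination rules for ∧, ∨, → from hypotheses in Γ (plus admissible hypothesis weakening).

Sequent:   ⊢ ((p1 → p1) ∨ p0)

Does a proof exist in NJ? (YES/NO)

Derivation (root first):
[∨I₁]  ⊢ ((p1 → p1) ∨ p0)
  [→I]  ⊢ (p1 → p1)
    [Ax] p1 ⊢ p1

Result: YES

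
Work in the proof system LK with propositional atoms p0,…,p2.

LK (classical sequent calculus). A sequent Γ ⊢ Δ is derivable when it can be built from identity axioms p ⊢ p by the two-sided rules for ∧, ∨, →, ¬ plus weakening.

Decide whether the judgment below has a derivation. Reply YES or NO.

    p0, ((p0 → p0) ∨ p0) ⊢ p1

Search for a countermodel by truth-table:
  v=000: Γ:[p0=F, ((p0 → p0) ∨ p0)=T] Δ:[p1=F] refutes=False
  v=001: Γ:[p0=F, ((p0 → p0) ∨ p0)=T] Δ:[p1=F] refutes=False
  v=010: Γ:[p0=F, ((p0 → p0) ∨ p0)=T] Δ:[p1=T] refutes=False
  v=011: Γ:[p0=F, ((p0 → p0) ∨ p0)=T] Δ:[p1=T] refutes=False
  v=100: Γ:[p0=T, ((p0 → p0) ∨ p0)=T] Δ:[p1=F] refutes=True  ← countermodel

Result: NO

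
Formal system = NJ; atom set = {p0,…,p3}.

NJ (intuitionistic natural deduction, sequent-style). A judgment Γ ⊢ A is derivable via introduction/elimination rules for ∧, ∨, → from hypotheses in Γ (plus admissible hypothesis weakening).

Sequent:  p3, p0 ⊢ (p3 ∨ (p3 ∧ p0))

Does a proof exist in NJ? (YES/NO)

Derivation (root first):
[∨I₂] p3, p0 ⊢ (p3 ∨ (p3 ∧ p0))
  [∧I] p3, p0 ⊢ (p3 ∧ p0)
    [Ax] p3 ⊢ p3
    [Ax] p0 ⊢ p0

Result: YES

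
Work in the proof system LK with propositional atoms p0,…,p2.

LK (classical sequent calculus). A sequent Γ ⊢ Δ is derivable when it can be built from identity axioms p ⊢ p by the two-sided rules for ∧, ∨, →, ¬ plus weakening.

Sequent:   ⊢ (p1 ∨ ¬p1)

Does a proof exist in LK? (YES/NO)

Proof tree:
[∨R]  ⊢ (p1 ∨ ¬p1)
  [¬R]  ⊢ p1, ¬p1
    [Ax] p1 ⊢ p1

Result: YES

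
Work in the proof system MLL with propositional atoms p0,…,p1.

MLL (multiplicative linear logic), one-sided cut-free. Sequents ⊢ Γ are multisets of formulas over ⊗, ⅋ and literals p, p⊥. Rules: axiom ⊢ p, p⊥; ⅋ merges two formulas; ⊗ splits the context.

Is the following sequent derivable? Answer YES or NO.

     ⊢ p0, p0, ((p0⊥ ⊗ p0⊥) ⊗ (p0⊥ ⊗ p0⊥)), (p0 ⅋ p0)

Derivation (root first):
[⅋]  ⊢ p0, p0, ((p0⊥ ⊗ p0⊥) ⊗ (p0⊥ ⊗ p0⊥)), (p0 ⅋ p0)
  [⊗]  ⊢ p0, p0, p0, p0, ((p0⊥ ⊗ p0⊥) ⊗ (p0⊥ ⊗ p0⊥))
    [⊗]  ⊢ p0, p0, (p0⊥ ⊗ p0⊥)
      [Ax]  ⊢ p0, p0⊥
      [Ax]  ⊢ p0, p0⊥
    [⊗]  ⊢ p0, p0, (p0⊥ ⊗ p0⊥)
      [Ax]  ⊢ p0, p0⊥
      [Ax]  ⊢ p0, p0⊥

Result: YES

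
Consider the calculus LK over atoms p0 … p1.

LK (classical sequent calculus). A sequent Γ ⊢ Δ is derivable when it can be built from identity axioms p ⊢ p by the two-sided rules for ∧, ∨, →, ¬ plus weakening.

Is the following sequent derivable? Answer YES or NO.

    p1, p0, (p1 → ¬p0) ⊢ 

Derivation trace:
[→L] p1, p0, (p1 → ¬p0) ⊢ 
  [Ax] p1 ⊢ p1
  [¬L] p0, ¬p0 ⊢ 
    [Ax] p0 ⊢ p0

Result: YES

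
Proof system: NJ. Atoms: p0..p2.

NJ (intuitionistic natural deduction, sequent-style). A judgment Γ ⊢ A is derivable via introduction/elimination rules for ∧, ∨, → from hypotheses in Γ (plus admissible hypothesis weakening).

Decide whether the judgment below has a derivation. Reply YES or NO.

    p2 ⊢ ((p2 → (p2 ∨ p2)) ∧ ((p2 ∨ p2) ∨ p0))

Derivation trace:
[∧I] p2 ⊢ ((p2 → (p2 ∨ p2)) ∧ ((p2 ∨ p2) ∨ p0))
  [→I]  ⊢ (p2 → (p2 ∨ p2))
    [∨I₂] p2 ⊢ (p2 ∨ p2)
      [Ax] p2 ⊢ p2
  [∨I₁] p2 ⊢ ((p2 ∨ p2) ∨ p0)
    [∨I₂] p2 ⊢ (p2 ∨ p2)
      [Ax] p2 ⊢ p2

Result: YES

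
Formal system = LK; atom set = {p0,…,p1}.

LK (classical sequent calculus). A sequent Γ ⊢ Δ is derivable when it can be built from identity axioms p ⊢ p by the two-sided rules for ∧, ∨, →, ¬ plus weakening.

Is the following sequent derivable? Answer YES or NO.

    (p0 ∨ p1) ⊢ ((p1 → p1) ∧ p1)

Enumerate valuations to refute Γ ⊢ Δ:
  v=00: Γ:[(p0 ∨ p1)=F] Δ:[((p1 → p1) ∧ p1)=F] refutes=False
  v=01: Γ:[(p0 ∨ p1)=T] Δ:[((p1 → p1) ∧ p1)=T] refutes=False
  v=10: Γ:[(p0 ∨ p1)=T] Δ:[((p1 → p1) ∧ p1)=F] refutes=True  ← countermodel

Result: NO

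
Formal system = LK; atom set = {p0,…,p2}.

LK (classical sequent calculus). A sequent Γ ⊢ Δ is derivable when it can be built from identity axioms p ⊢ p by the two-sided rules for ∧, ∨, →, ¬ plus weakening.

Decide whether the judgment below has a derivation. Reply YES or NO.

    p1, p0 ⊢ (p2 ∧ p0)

Search for a countermodel by truth-table:
  v=000: Γ:[p1=F, p0=F] Δ:[(p2 ∧ p0)=F] refutes=False
  v=001: Γ:[p1=F, p0=F] Δ:[(p2 ∧ p0)=F] refutes=False
  v=010: Γ:[p1=T, p0=F] Δ:[(p2 ∧ p0)=F] refutes=False
  v=011: Γ:[p1=T, p0=F] Δ:[(p2 ∧ p0)=F] refutes=False
  v=100: Γ:[p1=F, p0=T] Δ:[(p2 ∧ p0)=F] refutes=False
  v=101: Γ:[p1=F, p0=T] Δ:[(p2 ∧ p0)=T] refutes=False
  v=110: Γ:[p1=T, p0=T] Δ:[(p2 ∧ p0)=F] refutes=True  ← countermodel

Result: NO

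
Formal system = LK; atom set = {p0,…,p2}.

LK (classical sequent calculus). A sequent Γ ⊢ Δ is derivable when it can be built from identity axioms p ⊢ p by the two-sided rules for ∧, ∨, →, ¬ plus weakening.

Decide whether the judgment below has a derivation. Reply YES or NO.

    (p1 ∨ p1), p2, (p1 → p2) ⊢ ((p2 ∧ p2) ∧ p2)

Derivation (root first):
[∧R] (p1 ∨ p1), p2, (p1 → p2) ⊢ ((p2 ∧ p2) ∧ p2)
  [∧R] (p1 ∨ p1), p2, (p1 → p2) ⊢ (p2 ∧ p2)
    [→L] (p1 ∨ p1), (p1 → p2) ⊢ p2
      [∨L] (p1 ∨ p1) ⊢ p1
        [Ax] p1 ⊢ p1
        [Ax] p1 ⊢ p1
      [Ax] p2 ⊢ p2
    [Ax] p2 ⊢ p2
  [WL] p2, p2 ⊢ p2
    [Ax] p2 ⊢ p2

Result: YES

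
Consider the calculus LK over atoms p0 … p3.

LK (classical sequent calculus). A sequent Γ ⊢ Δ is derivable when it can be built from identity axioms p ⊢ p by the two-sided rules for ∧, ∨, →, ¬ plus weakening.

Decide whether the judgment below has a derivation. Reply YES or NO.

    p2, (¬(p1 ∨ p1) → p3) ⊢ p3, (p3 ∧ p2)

Truth-table refutation:
  v=0000: Γ:[p2=F, (¬(p1 ∨ p1) → p3)=F] Δ:[p3=F, (p3 ∧ p2)=F] refutes=False
  v=0001: Γ:[p2=F, (¬(p1 ∨ p1) → p3)=T] Δ:[p3=T, (p3 ∧ p2)=F] refutes=False
  v=0010: Γ:[p2=T, (¬(p1 ∨ p1) → p3)=F] Δ:[p3=F, (p3 ∧ p2)=F] refutes=False
  v=0011: Γ:[p2=T, (¬(p1 ∨ p1) → p3)=T] Δ:[p3=T, (p3 ∧ p2)=T] refutes=False
  v=0100: Γ:[p2=F, (¬(p1 ∨ p1) → p3)=T] Δ:[p3=F, (p3 ∧ p2)=F] refutes=False
  v=0101: Γ:[p2=F, (¬(p1 ∨ p1) → p3)=T] Δ:[p3=T, (p3 ∧ p2)=F] refutes=False
  v=0110: Γ:[p2=T, (¬(p1 ∨ p1) → p3)=T] Δ:[p3=F, (p3 ∧ p2)=F] refutes=True  ← countermodel

Result: NO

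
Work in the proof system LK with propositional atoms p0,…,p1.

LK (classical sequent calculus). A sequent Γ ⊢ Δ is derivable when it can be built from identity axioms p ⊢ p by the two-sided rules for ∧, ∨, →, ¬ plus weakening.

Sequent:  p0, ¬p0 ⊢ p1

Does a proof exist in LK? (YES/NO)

Derivation (root first):
[WR] p0, ¬p0 ⊢ p1
  [¬L] p0, ¬p0 ⊢ 
    [Ax] p0 ⊢ p0

Result: YES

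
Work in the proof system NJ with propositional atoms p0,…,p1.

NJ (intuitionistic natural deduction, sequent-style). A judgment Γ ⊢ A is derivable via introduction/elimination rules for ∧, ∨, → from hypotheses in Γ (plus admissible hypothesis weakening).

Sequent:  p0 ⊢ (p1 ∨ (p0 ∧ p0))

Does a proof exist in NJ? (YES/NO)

Derivation (root first):
[∨I₂] p0 ⊢ (p1 ∨ (p0 ∧ p0))
  [∧I] p0 ⊢ (p0 ∧ p0)
    [Ax] p0 ⊢ p0
    [Ax] p0 ⊢ p0

Result: YES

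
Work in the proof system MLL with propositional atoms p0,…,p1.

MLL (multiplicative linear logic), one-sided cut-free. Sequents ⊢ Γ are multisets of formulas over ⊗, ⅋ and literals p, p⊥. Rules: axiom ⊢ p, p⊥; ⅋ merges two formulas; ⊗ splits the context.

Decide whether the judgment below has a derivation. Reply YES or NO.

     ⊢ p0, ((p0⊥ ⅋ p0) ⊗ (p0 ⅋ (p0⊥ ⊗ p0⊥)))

Derivation (root first):
[⊗]  ⊢ p0, ((p0⊥ ⅋ p0) ⊗ (p0 ⅋ (p0⊥ ⊗ p0⊥)))
  [⅋]  ⊢ (p0⊥ ⅋ p0)
    [Ax]  ⊢ p0, p0⊥
  [⅋]  ⊢ p0, (p0 ⅋ (p0⊥ ⊗ p0⊥))
    [⊗]  ⊢ p0, p0, (p0⊥ ⊗ p0⊥)
      [Ax]  ⊢ p0, p0⊥
      [Ax]  ⊢ p0, p0⊥

Result: YES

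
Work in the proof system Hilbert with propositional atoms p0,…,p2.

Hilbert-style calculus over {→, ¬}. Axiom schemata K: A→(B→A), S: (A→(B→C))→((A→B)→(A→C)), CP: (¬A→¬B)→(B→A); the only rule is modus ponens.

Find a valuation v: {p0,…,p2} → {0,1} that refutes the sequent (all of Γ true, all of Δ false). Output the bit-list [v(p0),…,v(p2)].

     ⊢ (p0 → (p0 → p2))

Enumerate valuations to refute Γ ⊢ Δ:
  v=000: Γ:[] Δ:[(p0 → (p0 → p2))=T] refutes=False
  v=001: Γ:[] Δ:[(p0 → (p0 → p2))=T] refutes=False
  v=010: Γ:[] Δ:[(p0 → (p0 → p2))=T] refutes=False
  v=011: Γ:[] Δ:[(p0 → (p0 → p2))=T] refutes=False
  v=100: Γ:[] Δ:[(p0 → (p0 → p2))=F] refutes=True  ← countermodel

Result: [1, 0, 0]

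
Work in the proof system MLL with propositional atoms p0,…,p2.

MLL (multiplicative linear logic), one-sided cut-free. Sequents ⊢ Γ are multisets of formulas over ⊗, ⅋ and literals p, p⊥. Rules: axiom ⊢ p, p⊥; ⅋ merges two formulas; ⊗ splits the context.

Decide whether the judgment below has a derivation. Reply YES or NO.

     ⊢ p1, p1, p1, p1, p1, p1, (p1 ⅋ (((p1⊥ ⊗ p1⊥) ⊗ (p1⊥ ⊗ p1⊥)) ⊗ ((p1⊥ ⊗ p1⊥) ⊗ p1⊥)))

Proof tree:
[⅋]  ⊢ p1, p1, p1, p1, p1, p1, (p1 ⅋ (((p1⊥ ⊗ p1⊥) ⊗ (p1⊥ ⊗ p1⊥)) ⊗ ((p1⊥ ⊗ p1⊥) ⊗ p1⊥)))
  [⊗]  ⊢ p1, p1, p1, p1, p1, p1, p1, (((p1⊥ ⊗ p1⊥) ⊗ (p1⊥ ⊗ p1⊥)) ⊗ ((p1⊥ ⊗ p1⊥) ⊗ p1⊥))
    [⊗]  ⊢ p1, p1, p1, p1, ((p1⊥ ⊗ p1⊥) ⊗ (p1⊥ ⊗ p1⊥))
      [⊗]  ⊢ p1, p1, (p1⊥ ⊗ p1⊥)
        [Ax]  ⊢ p1, p1⊥
        [Ax]  ⊢ p1, p1⊥
      [⊗]  ⊢ p1, p1, (p1⊥ ⊗ p1⊥)
        [Ax]  ⊢ p1, p1⊥
        [Ax]  ⊢ p1, p1⊥
    [⊗]  ⊢ p1, p1, p1, ((p1⊥ ⊗ p1⊥) ⊗ p1⊥)
      [⊗]  ⊢ p1, p1, (p1⊥ ⊗ p1⊥)
        [Ax]  ⊢ p1, p1⊥
        [Ax]  ⊢ p1, p1⊥
      [Ax]  ⊢ p1, p1⊥

Result: YES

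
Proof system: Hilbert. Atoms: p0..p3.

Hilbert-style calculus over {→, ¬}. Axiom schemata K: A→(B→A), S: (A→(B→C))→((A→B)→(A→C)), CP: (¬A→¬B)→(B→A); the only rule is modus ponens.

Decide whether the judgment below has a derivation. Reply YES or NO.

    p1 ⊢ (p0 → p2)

Enumerate valuations to refute Γ ⊢ Δ:
  v=0000: Γ:[p1=F] Δ:[(p0 → p2)=T] refutes=False
  v=0001: Γ:[p1=F] Δ:[(p0 → p2)=T] refutes=False
  v=0010: Γ:[p1=F] Δ:[(p0 → p2)=T] refutes=False
  v=0011: Γ:[p1=F] Δ:[(p0 → p2)=T] refutes=False
  v=0100: Γ:[p1=T] Δ:[(p0 → p2)=T] refutes=False
  v=0101: Γ:[p1=T] Δ:[(p0 → p2)=T] refutes=False
  v=0110: Γ:[p1=T] Δ:[(p0 → p2)=T] refutes=False
  v=0111: Γ:[p1=T] Δ:[(p0 → p2)=T] refutes=False
  v=1000: Γ:[p1=F] Δ:[(p0 → p2)=F] refutes=False
  v=1001: Γ:[p1=F] Δ:[(p0 → p2)=F] refutes=False
  v=1010: Γ:[p1=F] Δ:[(p0 → p2)=T] refutes=False
  v=1011: Γ:[p1=F] Δ:[(p0 → p2)=T] refutes=False
  v=1100: Γ:[p1=T] Δ:[(p0 → p2)=F] refutes=True  ← countermodel

Result: NO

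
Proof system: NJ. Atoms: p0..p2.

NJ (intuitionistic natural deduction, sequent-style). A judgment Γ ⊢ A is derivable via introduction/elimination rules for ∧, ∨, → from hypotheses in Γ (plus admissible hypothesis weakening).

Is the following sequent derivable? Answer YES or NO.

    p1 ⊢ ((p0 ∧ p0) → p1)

Proof tree:
[→I] p1 ⊢ ((p0 ∧ p0) → p1)
  [Wk] p1, (p0 ∧ p0) ⊢ p1
    [Ax] p1 ⊢ p1

Result: YES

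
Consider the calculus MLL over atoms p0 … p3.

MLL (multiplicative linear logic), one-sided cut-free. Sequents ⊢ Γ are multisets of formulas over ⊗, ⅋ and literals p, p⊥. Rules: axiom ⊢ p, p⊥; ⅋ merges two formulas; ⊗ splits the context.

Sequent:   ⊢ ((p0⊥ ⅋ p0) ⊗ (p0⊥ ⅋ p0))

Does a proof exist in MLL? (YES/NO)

Derivation trace:
[⊗]  ⊢ ((p0⊥ ⅋ p0) ⊗ (p0⊥ ⅋ p0))
  [⅋]  ⊢ (p0⊥ ⅋ p0)
    [Ax]  ⊢ p0, p0⊥
  [⅋]  ⊢ (p0⊥ ⅋ p0)
    [Ax]  ⊢ p0, p0⊥

Result: YES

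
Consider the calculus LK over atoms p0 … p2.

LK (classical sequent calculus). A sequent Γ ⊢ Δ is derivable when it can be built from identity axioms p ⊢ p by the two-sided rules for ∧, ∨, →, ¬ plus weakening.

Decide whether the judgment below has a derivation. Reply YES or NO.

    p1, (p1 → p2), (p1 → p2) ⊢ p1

Derivation (root first):
[→L] p1, (p1 → p2), (p1 → p2) ⊢ p1
  [→L] p1, (p1 → p2) ⊢ p1
    [Ax] p1 ⊢ p1
    [WL] p1, p2 ⊢ p1
      [Ax] p1 ⊢ p1
  [WL] p1, p2 ⊢ p1
    [Ax] p1 ⊢ p1

Result: YES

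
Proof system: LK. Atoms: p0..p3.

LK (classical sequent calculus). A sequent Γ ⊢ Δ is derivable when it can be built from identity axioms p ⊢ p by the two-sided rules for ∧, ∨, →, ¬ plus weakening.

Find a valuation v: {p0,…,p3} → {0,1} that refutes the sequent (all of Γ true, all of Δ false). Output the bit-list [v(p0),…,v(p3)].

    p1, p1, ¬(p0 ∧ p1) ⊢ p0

Truth-table refutation:
  v=0000: Γ:[p1=F, p1=F, ¬(p0 ∧ p1)=T] Δ:[p0=F] refutes=False
  v=0001: Γ:[p1=F, p1=F, ¬(p0 ∧ p1)=T] Δ:[p0=F] refutes=False
  v=0010: Γ:[p1=F, p1=F, ¬(p0 ∧ p1)=T] Δ:[p0=F] refutes=False
  v=0011: Γ:[p1=F, p1=F, ¬(p0 ∧ p1)=T] Δ:[p0=F] refutes=False
  v=0100: Γ:[p1=T, p1=T, ¬(p0 ∧ p1)=T] Δ:[p0=F] refutes=True  ← countermodel

Result: [0, 1, 0, 0]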